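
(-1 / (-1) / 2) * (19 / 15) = 19 / 30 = 0.63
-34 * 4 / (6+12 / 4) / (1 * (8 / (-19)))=323 / 9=35.89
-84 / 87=-28 / 29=-0.97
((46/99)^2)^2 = 4477456/96059601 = 0.05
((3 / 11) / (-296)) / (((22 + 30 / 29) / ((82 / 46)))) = -3567 / 50025184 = -0.00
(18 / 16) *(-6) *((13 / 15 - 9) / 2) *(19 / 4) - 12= 118.39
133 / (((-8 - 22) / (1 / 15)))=-133 / 450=-0.30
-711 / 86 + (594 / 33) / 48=-2715 / 344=-7.89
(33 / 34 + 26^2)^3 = 12193998945913 / 39304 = 310248293.96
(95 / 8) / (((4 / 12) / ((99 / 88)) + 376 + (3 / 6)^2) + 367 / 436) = 279585 / 8885224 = 0.03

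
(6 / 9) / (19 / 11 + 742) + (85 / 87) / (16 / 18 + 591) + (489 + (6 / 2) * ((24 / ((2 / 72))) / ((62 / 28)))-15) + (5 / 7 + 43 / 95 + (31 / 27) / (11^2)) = 317648909069577266 / 193010515868115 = 1645.76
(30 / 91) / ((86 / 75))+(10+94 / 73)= 3306437 / 285649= 11.58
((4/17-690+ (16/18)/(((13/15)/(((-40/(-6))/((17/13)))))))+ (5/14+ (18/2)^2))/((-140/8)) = 1292009/37485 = 34.47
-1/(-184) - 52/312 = -89/552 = -0.16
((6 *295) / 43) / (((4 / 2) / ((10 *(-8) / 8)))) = -8850 / 43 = -205.81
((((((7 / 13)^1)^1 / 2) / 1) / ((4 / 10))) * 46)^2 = 648025 / 676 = 958.62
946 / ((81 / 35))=33110 / 81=408.77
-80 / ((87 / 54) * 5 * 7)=-288 / 203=-1.42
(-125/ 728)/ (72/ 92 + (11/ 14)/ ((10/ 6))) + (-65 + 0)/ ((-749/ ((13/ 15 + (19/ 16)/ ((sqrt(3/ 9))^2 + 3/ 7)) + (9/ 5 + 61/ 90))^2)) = 48434839648999/ 24847182397440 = 1.95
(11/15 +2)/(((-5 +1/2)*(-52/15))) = 41/234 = 0.18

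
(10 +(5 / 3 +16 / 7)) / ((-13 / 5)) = -1465 / 273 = -5.37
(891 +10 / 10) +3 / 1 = 895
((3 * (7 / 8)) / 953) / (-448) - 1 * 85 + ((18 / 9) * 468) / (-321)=-4590014273 / 52209152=-87.92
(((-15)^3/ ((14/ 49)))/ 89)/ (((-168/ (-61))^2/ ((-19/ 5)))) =5302425/ 79744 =66.49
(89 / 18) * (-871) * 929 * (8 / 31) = -288060604 / 279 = -1032475.28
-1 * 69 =-69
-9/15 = -3/5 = -0.60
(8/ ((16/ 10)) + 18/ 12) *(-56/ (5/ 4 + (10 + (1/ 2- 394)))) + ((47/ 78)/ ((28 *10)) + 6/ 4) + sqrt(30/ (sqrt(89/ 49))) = 81960943/ 33393360 + sqrt(210) *89^(3/ 4)/ 89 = 7.17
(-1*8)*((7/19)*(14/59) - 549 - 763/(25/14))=218862376/28025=7809.54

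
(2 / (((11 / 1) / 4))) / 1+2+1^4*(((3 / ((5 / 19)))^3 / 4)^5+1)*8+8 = 2396158378976261414297201123 / 42968750000000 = 55765140456174.81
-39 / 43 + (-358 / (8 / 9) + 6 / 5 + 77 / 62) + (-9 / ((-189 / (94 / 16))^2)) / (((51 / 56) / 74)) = -154926173413 / 385463610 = -401.92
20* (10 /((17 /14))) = 2800 /17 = 164.71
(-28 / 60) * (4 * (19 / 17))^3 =-41.70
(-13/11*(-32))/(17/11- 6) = -416/49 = -8.49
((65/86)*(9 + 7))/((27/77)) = 40040/1161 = 34.49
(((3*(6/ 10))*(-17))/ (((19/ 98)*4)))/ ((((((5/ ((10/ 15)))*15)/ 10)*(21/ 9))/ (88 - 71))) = -25.55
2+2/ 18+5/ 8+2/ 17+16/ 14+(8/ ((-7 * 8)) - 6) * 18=-913133/ 8568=-106.57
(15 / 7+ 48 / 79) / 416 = 117 / 17696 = 0.01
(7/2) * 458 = 1603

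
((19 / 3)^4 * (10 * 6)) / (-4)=-651605 / 27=-24133.52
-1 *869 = -869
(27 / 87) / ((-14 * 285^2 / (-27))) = 27 / 3664150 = 0.00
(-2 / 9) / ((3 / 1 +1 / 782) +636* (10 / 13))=-20332 / 45036279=-0.00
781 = 781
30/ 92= 15/ 46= 0.33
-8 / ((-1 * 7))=8 / 7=1.14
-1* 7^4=-2401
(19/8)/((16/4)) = 19/32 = 0.59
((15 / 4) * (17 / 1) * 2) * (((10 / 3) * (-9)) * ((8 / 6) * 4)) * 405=-8262000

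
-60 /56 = -1.07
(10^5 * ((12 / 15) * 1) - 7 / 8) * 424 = 33919629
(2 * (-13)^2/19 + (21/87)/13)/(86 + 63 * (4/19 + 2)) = 127559/1613560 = 0.08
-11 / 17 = -0.65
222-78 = 144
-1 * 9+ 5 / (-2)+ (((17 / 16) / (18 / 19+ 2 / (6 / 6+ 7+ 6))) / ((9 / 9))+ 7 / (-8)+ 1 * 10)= -3249 / 2320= -1.40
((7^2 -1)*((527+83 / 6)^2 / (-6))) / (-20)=2106005 / 18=117000.28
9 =9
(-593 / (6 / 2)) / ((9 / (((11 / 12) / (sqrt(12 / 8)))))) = -6523 *sqrt(6) / 972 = -16.44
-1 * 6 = -6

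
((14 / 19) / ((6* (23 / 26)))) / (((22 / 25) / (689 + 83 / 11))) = 5810350 / 52877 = 109.88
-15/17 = -0.88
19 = 19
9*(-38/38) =-9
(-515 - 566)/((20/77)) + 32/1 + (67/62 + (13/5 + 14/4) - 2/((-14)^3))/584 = -512898750993/124193440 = -4129.84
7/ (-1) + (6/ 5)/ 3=-33/ 5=-6.60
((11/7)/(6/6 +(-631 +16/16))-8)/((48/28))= -11745/2516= -4.67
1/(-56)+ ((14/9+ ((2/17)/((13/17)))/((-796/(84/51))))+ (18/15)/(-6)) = 148217929/110827080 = 1.34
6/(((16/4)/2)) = 3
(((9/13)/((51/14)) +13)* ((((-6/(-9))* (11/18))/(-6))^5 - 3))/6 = -4415123150405/669462604992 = -6.60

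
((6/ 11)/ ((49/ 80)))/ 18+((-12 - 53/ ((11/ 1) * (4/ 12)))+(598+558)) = 1826555/ 1617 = 1129.59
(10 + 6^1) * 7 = 112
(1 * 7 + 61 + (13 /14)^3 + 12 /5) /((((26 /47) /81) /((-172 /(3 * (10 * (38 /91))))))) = -53305028991 /372400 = -143139.18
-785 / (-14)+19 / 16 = 6413 / 112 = 57.26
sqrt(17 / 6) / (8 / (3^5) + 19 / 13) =1053 * sqrt(102) / 9442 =1.13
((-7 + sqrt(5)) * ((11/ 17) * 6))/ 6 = -77/ 17 + 11 * sqrt(5)/ 17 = -3.08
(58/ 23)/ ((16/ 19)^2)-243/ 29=-411791/ 85376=-4.82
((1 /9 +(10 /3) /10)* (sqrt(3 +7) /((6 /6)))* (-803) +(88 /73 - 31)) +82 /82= -3212* sqrt(10) /9 - 2102 /73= -1157.38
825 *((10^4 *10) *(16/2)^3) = 42240000000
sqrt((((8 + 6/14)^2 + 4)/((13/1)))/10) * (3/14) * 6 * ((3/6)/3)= 3 * sqrt(478010)/12740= 0.16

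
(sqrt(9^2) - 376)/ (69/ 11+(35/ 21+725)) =-12111/ 24187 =-0.50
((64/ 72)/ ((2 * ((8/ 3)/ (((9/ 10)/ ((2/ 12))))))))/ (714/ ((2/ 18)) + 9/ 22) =11/ 78545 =0.00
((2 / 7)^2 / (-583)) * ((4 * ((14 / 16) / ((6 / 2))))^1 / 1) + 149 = 1824205 / 12243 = 149.00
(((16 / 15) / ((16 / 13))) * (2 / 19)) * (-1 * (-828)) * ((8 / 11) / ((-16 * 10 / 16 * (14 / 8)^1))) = -114816 / 36575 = -3.14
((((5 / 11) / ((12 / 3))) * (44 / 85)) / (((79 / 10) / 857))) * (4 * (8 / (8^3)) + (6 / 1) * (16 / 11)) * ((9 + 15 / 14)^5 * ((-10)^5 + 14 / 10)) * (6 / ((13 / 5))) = -358204937956336960515 / 267068032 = -1341249775474.20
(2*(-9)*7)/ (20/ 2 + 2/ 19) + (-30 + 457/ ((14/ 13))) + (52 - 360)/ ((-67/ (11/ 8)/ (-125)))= -6126619/ 15008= -408.22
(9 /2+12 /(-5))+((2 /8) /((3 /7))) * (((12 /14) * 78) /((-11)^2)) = 2931 /1210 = 2.42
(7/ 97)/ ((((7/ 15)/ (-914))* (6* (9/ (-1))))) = 2285/ 873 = 2.62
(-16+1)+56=41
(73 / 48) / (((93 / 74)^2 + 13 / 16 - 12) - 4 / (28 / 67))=-699559 / 8822259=-0.08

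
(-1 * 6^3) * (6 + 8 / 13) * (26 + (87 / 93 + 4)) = -17814384 / 403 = -44204.43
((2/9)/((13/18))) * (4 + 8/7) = 144/91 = 1.58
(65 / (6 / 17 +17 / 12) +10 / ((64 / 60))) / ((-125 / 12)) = -79893 / 18050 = -4.43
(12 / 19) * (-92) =-1104 / 19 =-58.11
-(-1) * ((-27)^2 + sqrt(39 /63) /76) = sqrt(273) /1596 + 729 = 729.01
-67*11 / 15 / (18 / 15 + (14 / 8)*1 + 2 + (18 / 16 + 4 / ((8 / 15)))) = -5896 / 1629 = -3.62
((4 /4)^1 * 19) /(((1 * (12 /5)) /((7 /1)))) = 665 /12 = 55.42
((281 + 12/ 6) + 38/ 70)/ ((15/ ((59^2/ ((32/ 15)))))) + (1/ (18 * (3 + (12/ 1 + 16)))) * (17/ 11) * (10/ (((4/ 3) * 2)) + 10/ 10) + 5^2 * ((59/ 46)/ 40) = 30844.96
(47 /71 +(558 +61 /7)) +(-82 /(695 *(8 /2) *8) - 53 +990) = 1504.37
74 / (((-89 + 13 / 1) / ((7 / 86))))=-259 / 3268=-0.08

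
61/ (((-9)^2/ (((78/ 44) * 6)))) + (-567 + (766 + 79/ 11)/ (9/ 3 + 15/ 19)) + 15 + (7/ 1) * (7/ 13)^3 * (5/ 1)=-582023305/ 1740024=-334.49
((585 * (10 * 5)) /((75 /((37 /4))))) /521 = 7215 /1042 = 6.92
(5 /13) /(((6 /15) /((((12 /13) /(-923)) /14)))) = -0.00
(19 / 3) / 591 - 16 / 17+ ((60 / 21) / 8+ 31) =30.43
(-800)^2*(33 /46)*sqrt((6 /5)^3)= 2534400*sqrt(30) /23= 603542.63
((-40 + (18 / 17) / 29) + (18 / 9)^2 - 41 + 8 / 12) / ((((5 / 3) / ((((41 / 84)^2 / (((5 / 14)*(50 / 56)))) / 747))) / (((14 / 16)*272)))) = -1327823581 / 121854375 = -10.90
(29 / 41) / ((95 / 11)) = 319 / 3895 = 0.08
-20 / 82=-10 / 41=-0.24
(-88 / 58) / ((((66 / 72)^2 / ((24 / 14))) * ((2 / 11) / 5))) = -17280 / 203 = -85.12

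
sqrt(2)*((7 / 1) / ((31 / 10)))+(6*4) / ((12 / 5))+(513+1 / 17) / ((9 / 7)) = 70*sqrt(2) / 31+62584 / 153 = 412.24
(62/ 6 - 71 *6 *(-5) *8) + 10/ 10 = 51154/ 3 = 17051.33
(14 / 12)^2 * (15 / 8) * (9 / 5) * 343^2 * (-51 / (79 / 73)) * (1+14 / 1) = -965805935535 / 2528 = -382043487.16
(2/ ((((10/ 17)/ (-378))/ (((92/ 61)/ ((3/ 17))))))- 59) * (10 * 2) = -13472332/ 61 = -220857.90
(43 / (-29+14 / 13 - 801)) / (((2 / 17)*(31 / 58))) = -275587 / 334056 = -0.82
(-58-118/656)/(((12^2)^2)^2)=-6361/47011332096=-0.00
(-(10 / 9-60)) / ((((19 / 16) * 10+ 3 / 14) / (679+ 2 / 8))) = 20160140 / 6093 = 3308.74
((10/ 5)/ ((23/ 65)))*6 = 780/ 23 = 33.91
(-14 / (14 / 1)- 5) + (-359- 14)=-379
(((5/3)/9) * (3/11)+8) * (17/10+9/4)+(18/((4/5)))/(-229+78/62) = 44313773/1397880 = 31.70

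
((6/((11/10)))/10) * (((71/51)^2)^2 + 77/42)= 75629099/24805737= 3.05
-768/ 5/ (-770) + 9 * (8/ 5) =28104/ 1925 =14.60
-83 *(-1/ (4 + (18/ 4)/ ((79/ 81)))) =9.64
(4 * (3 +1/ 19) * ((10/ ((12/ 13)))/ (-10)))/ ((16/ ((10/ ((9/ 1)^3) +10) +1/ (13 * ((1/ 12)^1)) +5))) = -4379957/ 332424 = -13.18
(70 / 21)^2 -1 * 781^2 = -609949.89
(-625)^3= -244140625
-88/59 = -1.49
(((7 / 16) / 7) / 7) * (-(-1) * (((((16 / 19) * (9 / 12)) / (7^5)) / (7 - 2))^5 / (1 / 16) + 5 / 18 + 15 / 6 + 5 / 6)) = 674500666954018902343797799929241 / 20919897608912340109616864925900000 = 0.03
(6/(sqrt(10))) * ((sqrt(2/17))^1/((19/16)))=96 * sqrt(85)/1615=0.55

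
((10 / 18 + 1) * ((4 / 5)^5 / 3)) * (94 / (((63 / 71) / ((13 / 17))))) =177688576 / 12909375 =13.76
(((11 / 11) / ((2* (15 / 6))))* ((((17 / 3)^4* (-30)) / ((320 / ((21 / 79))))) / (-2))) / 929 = 584647 / 211366080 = 0.00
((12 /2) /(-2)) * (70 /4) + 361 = 617 /2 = 308.50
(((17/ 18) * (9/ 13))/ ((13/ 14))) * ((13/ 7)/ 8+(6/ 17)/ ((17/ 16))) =9133/ 22984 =0.40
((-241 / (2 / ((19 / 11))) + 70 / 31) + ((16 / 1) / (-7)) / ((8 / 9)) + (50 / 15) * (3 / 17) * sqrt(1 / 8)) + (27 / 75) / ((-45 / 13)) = -124454437 / 596750 + 5 * sqrt(2) / 34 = -208.35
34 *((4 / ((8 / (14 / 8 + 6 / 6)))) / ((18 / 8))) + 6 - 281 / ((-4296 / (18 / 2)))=352699 / 12888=27.37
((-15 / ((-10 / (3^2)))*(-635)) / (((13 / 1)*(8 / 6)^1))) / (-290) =10287 / 6032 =1.71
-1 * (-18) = 18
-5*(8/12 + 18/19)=-460/57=-8.07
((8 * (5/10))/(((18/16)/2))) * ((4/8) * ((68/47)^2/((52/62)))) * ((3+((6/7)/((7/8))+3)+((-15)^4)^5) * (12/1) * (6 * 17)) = 5082292677080009179687606675458048/1407133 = 3611806898907217142720416000.00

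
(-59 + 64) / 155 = 1 / 31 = 0.03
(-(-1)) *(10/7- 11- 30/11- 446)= -35289/77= -458.30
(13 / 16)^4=28561 / 65536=0.44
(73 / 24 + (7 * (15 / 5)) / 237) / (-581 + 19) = -5935 / 1065552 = -0.01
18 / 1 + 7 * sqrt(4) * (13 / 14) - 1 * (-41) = 72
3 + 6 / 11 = 39 / 11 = 3.55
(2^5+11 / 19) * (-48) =-29712 / 19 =-1563.79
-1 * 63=-63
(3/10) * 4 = 6/5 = 1.20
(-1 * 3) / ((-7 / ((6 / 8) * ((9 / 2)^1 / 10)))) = 81 / 560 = 0.14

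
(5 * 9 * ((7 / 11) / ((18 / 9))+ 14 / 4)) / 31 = 1890 / 341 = 5.54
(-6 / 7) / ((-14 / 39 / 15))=1755 / 49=35.82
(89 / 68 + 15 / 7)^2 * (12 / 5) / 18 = 2699449 / 1699320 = 1.59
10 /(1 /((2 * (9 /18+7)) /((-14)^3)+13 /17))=177085 /23324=7.59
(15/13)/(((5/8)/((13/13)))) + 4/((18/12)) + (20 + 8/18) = 2920/117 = 24.96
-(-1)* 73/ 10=73/ 10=7.30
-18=-18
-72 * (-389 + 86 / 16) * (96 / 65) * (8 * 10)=42425856 / 13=3263527.38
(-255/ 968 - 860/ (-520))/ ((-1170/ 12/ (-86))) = 752371/ 613470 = 1.23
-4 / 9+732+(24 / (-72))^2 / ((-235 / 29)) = 515737 / 705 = 731.54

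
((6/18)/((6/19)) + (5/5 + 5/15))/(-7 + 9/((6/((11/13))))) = -559/1341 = -0.42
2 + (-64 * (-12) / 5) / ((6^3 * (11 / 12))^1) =458 / 165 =2.78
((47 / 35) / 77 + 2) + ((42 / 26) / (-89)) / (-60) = 25166209 / 12472460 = 2.02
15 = 15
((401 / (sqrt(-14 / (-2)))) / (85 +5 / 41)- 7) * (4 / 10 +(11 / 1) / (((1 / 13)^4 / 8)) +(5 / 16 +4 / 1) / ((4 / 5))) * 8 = -5629957291 / 40 +13223161117333 * sqrt(7) / 977200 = -104947462.91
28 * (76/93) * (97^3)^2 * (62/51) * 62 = 219797988884625088/153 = 1436588162644608.42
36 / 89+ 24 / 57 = 1396 / 1691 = 0.83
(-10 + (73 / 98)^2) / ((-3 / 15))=453555 / 9604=47.23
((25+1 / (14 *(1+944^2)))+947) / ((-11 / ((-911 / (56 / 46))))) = 254088488399041 / 3842582744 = 66124.40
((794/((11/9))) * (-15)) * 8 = -77956.36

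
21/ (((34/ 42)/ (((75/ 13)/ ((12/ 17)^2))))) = 62475/ 208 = 300.36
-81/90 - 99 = -999/10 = -99.90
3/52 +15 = 15.06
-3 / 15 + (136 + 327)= 2314 / 5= 462.80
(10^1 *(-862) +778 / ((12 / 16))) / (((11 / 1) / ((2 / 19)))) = -4136 / 57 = -72.56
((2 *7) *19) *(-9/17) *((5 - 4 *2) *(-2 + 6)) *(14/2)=201096/17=11829.18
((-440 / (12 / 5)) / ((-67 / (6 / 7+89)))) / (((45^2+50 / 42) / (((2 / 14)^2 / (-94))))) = -187 / 7097846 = -0.00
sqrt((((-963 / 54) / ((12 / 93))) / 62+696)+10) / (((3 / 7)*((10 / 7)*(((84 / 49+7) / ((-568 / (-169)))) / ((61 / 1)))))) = 24353*sqrt(101343) / 7605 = 1019.41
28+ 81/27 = 31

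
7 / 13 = 0.54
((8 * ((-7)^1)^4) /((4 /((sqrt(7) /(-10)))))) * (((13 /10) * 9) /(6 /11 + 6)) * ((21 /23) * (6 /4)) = -21630609 * sqrt(7) /18400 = -3110.28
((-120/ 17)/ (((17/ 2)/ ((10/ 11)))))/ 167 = -2400/ 530893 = -0.00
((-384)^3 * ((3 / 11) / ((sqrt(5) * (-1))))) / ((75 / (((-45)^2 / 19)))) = 9814030.51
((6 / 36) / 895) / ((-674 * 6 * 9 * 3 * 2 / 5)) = -1 / 234535824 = -0.00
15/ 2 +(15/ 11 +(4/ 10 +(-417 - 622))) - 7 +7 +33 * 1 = -996.74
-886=-886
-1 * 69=-69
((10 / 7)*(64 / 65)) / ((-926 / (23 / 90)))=-736 / 1895985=-0.00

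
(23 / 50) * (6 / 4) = 69 / 100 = 0.69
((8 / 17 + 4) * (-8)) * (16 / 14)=-4864 / 119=-40.87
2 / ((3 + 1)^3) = 1 / 32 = 0.03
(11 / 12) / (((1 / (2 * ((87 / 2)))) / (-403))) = -128557 / 4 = -32139.25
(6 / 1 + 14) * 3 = 60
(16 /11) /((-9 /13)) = -208 /99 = -2.10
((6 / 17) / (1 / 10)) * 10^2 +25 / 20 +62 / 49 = 1184381 / 3332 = 355.46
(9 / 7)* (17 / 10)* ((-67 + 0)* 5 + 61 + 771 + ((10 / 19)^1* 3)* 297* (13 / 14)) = 2038.07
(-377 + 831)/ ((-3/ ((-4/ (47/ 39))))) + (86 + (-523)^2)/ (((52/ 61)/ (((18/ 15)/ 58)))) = 17457703/ 2444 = 7143.09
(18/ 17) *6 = 108/ 17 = 6.35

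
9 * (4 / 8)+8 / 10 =53 / 10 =5.30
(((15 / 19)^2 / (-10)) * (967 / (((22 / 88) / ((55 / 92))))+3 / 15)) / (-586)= 598383 / 2432779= 0.25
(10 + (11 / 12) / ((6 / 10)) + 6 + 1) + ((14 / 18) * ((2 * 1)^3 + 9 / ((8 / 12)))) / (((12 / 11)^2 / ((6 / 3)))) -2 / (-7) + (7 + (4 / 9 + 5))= 538519 / 9072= 59.36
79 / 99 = 0.80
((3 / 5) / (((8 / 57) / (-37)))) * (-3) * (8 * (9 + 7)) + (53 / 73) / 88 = 1950943369 / 32120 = 60739.21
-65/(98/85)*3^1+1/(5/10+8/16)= -16477/98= -168.13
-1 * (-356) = 356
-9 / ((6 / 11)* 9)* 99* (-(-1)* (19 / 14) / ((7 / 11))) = -75867 / 196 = -387.08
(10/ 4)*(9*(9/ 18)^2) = 45/ 8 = 5.62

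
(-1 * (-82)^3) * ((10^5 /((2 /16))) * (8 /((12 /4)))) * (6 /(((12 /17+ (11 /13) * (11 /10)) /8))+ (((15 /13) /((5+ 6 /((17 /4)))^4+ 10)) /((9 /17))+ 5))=2426440348507264196096000000 /60090032680119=40380080360815.99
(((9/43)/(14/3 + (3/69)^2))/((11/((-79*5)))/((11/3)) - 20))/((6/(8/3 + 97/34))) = -352924995/171209928148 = -0.00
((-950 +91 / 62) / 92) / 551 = -58809 / 3142904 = -0.02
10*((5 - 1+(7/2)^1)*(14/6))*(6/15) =70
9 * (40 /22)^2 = 3600 /121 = 29.75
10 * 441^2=1944810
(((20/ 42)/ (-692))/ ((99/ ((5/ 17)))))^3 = -15625/ 1828683424998815521752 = -0.00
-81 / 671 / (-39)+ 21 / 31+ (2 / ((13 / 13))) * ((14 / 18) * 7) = 28156654 / 2433717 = 11.57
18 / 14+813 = 5700 / 7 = 814.29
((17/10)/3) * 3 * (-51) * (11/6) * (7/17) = -1309/20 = -65.45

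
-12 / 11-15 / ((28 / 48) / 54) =-107004 / 77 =-1389.66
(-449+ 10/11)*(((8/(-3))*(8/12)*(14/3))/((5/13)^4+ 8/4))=10511361952/5716953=1838.63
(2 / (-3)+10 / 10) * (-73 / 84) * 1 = -73 / 252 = -0.29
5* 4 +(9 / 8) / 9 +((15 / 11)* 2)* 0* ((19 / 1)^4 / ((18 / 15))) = 161 / 8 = 20.12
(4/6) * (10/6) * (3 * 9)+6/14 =213/7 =30.43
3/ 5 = 0.60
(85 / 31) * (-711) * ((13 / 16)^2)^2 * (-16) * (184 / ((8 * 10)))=7939986561 / 253952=31265.70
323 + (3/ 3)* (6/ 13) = 4205/ 13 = 323.46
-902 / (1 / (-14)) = 12628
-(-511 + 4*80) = 191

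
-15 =-15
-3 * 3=-9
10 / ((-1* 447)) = -10 / 447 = -0.02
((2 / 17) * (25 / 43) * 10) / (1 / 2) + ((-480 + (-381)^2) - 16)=105751115 / 731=144666.37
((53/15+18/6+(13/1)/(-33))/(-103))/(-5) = 0.01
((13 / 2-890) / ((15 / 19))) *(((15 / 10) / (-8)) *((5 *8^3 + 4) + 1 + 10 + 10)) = 17357241 / 32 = 542413.78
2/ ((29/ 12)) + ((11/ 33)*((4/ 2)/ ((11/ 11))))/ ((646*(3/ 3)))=23285/ 28101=0.83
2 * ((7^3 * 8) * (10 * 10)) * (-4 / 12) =-548800 / 3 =-182933.33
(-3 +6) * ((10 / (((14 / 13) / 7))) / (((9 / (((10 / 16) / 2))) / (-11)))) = -3575 / 48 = -74.48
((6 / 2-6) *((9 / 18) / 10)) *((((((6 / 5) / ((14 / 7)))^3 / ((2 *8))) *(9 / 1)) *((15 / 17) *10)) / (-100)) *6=6561 / 680000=0.01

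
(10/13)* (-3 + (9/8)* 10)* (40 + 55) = 15675/26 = 602.88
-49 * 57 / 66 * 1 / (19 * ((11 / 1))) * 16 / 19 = -392 / 2299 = -0.17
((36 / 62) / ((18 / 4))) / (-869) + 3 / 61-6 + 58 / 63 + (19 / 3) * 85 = 55211034104 / 103526577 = 533.30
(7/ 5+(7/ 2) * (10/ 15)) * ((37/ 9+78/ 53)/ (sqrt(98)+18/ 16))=-1193024/ 4921845+66809344 * sqrt(2)/ 44296605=1.89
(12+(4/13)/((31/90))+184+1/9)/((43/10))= 45.81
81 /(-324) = -1 /4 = -0.25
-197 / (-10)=197 / 10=19.70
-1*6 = -6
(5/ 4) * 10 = 25/ 2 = 12.50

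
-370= -370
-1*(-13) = 13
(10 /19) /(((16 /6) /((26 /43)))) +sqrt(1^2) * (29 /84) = 31883 /68628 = 0.46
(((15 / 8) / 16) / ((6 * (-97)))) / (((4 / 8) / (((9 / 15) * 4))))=-3 / 3104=-0.00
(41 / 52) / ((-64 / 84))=-861 / 832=-1.03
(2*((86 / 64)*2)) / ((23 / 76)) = 817 / 46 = 17.76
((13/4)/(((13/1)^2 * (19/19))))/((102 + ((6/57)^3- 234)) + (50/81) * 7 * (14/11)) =-6111369/40200392960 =-0.00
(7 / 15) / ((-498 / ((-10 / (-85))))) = -0.00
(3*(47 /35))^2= 16.23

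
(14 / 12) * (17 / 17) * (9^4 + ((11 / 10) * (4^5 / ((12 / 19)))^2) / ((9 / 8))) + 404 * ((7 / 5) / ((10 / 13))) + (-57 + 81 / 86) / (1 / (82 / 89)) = 3007028.16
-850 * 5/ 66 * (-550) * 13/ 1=1381250/ 3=460416.67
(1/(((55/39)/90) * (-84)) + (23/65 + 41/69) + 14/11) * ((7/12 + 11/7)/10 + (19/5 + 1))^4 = 28901291884502902073/31261342694400000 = 924.51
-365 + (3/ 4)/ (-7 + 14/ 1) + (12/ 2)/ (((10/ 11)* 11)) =-51001/ 140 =-364.29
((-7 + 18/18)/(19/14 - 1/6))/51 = -0.10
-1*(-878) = 878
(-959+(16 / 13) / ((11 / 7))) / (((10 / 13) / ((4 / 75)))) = -3654 / 55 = -66.44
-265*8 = -2120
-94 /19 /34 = -47 /323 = -0.15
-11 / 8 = -1.38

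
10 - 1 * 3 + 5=12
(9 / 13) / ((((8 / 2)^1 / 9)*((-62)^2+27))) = 81 / 201292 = 0.00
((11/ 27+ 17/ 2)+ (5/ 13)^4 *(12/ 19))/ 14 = 261423979/ 410250204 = 0.64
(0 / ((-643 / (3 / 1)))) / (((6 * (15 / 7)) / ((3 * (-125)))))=0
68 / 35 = 1.94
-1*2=-2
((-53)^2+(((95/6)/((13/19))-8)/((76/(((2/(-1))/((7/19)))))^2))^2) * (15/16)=3282645722285/1246522368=2633.44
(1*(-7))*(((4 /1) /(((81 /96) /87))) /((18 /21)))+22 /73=-3367.99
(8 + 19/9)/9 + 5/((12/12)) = 496/81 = 6.12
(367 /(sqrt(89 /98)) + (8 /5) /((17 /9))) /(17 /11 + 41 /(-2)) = -56518 * sqrt(178) /37113 - 528 /11815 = -20.36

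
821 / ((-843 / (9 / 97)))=-2463 / 27257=-0.09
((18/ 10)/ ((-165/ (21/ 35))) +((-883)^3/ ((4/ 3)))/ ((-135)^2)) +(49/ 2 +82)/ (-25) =-37871298523/ 1336500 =-28336.18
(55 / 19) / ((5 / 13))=143 / 19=7.53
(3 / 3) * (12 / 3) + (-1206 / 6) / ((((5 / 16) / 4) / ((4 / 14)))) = -25588 / 35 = -731.09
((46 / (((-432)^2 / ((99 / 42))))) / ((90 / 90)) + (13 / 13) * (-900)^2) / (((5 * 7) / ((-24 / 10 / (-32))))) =352719360253 / 203212800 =1735.71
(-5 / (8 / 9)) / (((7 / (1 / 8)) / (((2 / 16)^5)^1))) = -45 / 14680064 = -0.00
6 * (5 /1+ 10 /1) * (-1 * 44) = -3960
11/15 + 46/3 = 241/15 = 16.07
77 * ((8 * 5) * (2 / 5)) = 1232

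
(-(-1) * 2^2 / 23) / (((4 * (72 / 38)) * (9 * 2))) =19 / 14904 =0.00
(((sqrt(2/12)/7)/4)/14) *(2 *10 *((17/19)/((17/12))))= 5 *sqrt(6)/931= 0.01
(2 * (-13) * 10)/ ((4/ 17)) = -1105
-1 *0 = 0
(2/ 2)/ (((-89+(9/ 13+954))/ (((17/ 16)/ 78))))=1/ 63552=0.00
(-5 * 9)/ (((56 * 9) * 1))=-5/ 56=-0.09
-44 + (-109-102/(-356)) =-27183/178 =-152.71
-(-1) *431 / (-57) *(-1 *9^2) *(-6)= -69822 / 19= -3674.84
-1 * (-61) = 61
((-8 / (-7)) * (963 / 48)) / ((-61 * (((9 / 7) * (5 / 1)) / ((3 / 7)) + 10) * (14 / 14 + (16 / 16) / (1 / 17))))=-107 / 128100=-0.00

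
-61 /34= -1.79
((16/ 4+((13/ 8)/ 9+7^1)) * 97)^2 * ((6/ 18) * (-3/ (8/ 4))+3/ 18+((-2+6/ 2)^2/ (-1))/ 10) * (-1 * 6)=15852894785/ 5184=3058042.98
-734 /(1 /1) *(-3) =2202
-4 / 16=-1 / 4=-0.25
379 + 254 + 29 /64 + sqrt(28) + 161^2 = 2 * sqrt(7) + 1699485 /64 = 26559.74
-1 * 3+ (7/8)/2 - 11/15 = -791/240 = -3.30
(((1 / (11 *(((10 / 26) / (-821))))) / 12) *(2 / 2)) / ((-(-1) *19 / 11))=-10673 / 1140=-9.36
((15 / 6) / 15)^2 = 1 / 36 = 0.03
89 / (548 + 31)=89 / 579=0.15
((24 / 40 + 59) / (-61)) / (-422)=149 / 64355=0.00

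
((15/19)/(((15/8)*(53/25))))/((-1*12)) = -50/3021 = -0.02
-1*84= -84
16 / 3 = 5.33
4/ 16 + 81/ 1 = 81.25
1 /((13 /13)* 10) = 1 /10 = 0.10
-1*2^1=-2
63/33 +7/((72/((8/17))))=3290/1683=1.95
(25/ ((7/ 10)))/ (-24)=-125/ 84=-1.49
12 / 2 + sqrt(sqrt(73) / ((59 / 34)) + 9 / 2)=9.07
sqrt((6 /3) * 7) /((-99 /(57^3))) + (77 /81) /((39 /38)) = 2926 /3159-20577 * sqrt(14) /11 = -6998.35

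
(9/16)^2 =81/256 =0.32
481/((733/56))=26936/733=36.75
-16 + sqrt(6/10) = -15.23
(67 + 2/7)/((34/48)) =11304/119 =94.99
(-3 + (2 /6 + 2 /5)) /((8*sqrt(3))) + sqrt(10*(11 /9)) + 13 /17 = -17*sqrt(3) /180 + 13 /17 + sqrt(110) /3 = 4.10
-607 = -607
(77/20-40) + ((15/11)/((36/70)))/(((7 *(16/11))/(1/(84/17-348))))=-36.15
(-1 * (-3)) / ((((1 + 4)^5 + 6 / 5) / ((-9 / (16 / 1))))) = -135 / 250096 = -0.00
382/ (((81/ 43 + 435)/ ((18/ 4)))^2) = 3178431/ 78425288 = 0.04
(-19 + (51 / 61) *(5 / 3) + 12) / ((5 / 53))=-18126 / 305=-59.43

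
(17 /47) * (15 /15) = 17 /47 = 0.36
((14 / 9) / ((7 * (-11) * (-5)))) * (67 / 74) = 67 / 18315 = 0.00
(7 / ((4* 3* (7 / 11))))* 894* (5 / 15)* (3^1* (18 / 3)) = 4917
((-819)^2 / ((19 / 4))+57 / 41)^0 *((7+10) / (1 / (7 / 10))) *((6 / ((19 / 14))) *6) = 29988 / 95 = 315.66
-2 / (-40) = 1 / 20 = 0.05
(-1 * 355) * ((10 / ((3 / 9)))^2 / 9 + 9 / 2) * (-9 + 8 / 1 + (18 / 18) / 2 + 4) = -519365 / 4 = -129841.25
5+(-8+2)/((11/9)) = 1/11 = 0.09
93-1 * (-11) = 104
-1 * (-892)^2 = -795664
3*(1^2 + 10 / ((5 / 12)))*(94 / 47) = 150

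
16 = 16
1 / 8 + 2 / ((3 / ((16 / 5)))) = 271 / 120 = 2.26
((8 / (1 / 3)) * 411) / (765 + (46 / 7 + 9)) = 8631 / 683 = 12.64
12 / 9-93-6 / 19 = -5243 / 57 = -91.98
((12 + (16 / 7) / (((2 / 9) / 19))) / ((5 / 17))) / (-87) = -8228 / 1015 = -8.11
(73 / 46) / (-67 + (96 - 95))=-0.02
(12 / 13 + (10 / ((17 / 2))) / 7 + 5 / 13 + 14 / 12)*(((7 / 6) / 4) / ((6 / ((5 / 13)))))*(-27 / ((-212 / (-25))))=-3065875 / 19490432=-0.16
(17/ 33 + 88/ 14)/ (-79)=-1571/ 18249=-0.09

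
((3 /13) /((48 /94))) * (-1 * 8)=-47 /13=-3.62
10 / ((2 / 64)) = 320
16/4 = 4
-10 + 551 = 541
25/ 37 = 0.68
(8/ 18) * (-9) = -4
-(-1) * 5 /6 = 5 /6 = 0.83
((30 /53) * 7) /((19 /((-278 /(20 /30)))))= -87570 /1007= -86.96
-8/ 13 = -0.62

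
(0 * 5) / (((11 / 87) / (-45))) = 0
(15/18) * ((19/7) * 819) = 3705/2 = 1852.50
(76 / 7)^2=5776 / 49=117.88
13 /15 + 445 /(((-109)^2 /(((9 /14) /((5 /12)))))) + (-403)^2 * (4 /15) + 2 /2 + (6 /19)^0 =54031925483 /1247505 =43311.99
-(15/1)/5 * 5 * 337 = -5055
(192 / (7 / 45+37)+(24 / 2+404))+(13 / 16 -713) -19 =-310.02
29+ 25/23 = 692/23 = 30.09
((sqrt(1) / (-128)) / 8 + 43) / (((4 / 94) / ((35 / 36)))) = 24143665 / 24576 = 982.41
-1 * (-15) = 15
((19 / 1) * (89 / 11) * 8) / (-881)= -13528 / 9691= -1.40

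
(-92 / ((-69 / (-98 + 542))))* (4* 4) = 9472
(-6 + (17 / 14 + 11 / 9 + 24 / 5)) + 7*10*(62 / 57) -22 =662861 / 11970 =55.38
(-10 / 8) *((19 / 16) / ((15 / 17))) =-1.68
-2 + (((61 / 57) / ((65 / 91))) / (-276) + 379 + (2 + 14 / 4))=30087023 / 78660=382.49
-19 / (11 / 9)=-15.55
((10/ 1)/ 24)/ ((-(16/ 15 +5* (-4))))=25/ 1136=0.02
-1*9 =-9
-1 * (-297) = 297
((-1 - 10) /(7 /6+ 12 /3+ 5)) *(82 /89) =-5412 /5429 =-1.00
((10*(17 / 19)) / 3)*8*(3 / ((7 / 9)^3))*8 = 7931520 / 6517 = 1217.05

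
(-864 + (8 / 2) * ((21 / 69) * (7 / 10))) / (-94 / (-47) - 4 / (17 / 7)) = -843727 / 345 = -2445.59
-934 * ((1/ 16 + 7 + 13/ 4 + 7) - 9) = -62111/ 8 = -7763.88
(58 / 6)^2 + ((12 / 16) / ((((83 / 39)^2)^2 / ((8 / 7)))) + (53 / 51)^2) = 81712158751172 / 864073650447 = 94.57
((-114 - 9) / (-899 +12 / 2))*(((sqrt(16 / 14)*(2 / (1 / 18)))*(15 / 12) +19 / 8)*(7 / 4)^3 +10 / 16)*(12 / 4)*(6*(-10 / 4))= -12204675*sqrt(14) / 28576 - 37842795 / 457216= -1680.81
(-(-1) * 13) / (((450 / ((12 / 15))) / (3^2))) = 26 / 125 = 0.21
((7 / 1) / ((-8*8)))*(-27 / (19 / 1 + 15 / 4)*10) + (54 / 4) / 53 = 8559 / 5512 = 1.55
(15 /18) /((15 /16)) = 8 /9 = 0.89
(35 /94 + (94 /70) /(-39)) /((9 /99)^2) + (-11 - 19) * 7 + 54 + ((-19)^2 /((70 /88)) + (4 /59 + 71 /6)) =442378214 /1261715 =350.62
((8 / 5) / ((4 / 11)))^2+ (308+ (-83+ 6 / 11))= 67349 / 275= 244.91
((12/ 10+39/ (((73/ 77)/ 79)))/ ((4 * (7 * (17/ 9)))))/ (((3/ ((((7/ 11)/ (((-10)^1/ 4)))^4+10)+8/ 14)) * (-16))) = -13.54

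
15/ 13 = 1.15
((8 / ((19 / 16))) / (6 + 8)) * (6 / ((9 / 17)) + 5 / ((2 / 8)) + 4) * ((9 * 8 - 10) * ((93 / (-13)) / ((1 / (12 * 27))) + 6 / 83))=-350629764608 / 143507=-2443293.81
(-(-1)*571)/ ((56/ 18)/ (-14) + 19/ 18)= 3426/ 5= 685.20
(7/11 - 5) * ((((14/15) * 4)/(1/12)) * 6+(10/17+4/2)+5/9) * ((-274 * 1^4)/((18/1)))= 456017104/25245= 18063.66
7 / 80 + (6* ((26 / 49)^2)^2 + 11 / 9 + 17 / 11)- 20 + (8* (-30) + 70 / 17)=-196023649994939 / 776172806640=-252.55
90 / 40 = 9 / 4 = 2.25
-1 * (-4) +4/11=48/11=4.36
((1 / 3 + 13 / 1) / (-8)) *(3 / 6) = -5 / 6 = -0.83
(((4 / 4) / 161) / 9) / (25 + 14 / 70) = 5 / 182574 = 0.00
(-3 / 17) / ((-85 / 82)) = 246 / 1445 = 0.17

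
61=61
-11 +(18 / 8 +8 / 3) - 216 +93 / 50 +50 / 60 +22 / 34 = -371863 / 1700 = -218.74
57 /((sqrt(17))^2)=57 /17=3.35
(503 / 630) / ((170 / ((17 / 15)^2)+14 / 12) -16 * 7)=8551 / 230475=0.04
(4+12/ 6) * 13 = 78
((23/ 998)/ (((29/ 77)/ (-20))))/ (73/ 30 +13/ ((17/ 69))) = -9032100/ 407373121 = -0.02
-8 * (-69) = 552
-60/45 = -4/3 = -1.33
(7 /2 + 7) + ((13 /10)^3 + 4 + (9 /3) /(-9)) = 49091 /3000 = 16.36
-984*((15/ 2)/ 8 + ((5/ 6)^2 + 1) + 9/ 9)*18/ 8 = -64329/ 8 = -8041.12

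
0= 0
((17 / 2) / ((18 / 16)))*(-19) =-143.56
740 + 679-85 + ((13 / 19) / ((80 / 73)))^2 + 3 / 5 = 3084360441 / 2310400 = 1334.99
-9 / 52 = -0.17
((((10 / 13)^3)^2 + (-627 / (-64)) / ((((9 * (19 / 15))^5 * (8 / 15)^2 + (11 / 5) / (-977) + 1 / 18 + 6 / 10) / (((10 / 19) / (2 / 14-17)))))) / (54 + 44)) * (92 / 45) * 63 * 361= 235906174506851568198146875 / 2400016018930619891953424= 98.29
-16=-16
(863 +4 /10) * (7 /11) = 30219 /55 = 549.44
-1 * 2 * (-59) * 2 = 236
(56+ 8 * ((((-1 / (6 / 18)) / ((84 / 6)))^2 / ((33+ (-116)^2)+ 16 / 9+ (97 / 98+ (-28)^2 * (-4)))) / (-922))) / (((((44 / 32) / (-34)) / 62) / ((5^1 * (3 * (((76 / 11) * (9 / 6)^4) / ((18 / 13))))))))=-115905787639464600 / 3562879529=-32531492.21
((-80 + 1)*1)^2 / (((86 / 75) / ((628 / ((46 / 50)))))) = 3674388750 / 989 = 3715256.57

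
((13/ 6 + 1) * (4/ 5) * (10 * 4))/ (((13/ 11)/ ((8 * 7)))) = 187264/ 39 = 4801.64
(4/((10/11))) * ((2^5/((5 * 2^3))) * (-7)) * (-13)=8008/25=320.32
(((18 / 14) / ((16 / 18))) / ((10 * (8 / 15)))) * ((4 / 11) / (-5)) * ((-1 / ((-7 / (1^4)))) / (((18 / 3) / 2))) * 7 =-81 / 12320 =-0.01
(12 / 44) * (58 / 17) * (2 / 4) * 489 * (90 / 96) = 638145 / 2992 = 213.28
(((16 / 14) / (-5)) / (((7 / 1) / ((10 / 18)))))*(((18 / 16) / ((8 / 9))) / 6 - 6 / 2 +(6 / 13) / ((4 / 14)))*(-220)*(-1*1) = 1705 / 364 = 4.68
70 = 70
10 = 10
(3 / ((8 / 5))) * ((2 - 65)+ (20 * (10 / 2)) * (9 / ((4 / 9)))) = 14715 / 4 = 3678.75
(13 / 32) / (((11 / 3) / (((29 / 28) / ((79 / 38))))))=0.06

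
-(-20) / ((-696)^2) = 5 / 121104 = 0.00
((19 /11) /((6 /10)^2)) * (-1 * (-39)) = 6175 /33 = 187.12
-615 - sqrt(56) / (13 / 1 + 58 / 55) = -615 - 110 * sqrt(14) / 773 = -615.53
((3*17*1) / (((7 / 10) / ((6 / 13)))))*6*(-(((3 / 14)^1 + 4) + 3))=-927180 / 637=-1455.54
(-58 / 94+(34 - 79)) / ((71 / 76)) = -162944 / 3337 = -48.83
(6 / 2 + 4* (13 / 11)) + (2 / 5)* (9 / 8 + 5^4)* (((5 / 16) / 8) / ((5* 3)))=8.38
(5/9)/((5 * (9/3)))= 1/27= 0.04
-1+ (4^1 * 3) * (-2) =-25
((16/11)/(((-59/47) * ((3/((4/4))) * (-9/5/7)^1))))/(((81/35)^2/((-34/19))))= -1096228000/2184399657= -0.50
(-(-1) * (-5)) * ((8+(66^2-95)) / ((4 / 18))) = -192105 / 2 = -96052.50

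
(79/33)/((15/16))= 1264/495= 2.55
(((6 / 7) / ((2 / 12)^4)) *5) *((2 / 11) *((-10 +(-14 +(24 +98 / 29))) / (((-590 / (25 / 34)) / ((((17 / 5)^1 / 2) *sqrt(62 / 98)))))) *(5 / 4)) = -24300 *sqrt(31) / 18821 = -7.19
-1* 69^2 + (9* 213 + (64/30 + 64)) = -41668/15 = -2777.87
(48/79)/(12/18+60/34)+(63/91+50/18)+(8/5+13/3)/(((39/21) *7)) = 5983373/1432665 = 4.18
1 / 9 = 0.11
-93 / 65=-1.43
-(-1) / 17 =1 / 17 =0.06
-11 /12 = -0.92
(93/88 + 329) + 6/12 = 29089/88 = 330.56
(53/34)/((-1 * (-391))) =53/13294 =0.00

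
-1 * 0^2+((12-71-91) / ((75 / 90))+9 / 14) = -2511 / 14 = -179.36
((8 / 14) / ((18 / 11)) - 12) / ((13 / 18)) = -1468 / 91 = -16.13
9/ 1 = 9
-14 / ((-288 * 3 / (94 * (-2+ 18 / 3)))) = 329 / 54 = 6.09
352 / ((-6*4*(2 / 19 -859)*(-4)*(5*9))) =-209 / 2203065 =-0.00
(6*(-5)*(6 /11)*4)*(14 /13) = -10080 /143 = -70.49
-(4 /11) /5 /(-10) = 2 /275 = 0.01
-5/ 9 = -0.56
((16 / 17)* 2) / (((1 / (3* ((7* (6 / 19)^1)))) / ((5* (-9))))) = -181440 / 323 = -561.73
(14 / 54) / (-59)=-7 / 1593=-0.00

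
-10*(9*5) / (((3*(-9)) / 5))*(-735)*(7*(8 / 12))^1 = -857500 / 3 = -285833.33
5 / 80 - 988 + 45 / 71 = -1121577 / 1136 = -987.30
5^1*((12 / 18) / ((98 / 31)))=155 / 147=1.05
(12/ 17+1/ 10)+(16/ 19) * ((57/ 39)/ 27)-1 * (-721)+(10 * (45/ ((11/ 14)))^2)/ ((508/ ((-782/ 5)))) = -8598161092141/ 916948890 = -9376.93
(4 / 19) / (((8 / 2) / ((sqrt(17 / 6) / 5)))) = sqrt(102) / 570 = 0.02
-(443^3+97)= -86938404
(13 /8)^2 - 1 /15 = 2471 /960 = 2.57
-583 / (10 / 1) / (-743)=583 / 7430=0.08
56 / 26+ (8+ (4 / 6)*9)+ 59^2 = 45463 / 13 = 3497.15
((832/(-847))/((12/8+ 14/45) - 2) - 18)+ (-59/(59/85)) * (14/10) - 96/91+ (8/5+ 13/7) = -121107594/935935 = -129.40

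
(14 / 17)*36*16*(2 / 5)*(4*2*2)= 3035.86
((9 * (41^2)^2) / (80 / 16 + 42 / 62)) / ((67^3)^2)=788387319 / 15920675261744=0.00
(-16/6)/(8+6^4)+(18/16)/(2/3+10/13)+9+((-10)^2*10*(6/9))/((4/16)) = 586334839/219072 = 2676.45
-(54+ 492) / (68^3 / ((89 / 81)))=-8099 / 4244832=-0.00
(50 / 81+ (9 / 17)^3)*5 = 1523495 / 397953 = 3.83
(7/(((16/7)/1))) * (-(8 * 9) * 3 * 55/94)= -72765/188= -387.05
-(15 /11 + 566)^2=-38950081 /121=-321901.50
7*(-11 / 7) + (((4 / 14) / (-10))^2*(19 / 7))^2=-808836514 / 73530625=-11.00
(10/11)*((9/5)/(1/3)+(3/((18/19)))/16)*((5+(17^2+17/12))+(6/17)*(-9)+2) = 161287175/107712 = 1497.39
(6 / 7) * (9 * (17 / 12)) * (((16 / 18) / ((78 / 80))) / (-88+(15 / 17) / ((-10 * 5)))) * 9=-1387200 / 1361633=-1.02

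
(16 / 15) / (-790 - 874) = -1 / 1560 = -0.00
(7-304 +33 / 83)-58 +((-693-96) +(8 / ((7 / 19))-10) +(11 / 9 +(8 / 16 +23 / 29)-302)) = -434109605 / 303282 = -1431.37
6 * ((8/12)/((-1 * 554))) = -2/277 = -0.01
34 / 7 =4.86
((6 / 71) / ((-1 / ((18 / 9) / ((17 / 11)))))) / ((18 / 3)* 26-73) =-132 / 100181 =-0.00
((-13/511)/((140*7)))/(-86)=13/43067080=0.00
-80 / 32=-5 / 2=-2.50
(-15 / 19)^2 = 225 / 361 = 0.62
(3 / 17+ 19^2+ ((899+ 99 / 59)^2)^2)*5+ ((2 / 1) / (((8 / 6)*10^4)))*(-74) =6778055588155342961539793 / 2059951370000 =3290395922383.03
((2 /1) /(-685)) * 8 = -0.02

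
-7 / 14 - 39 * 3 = -235 / 2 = -117.50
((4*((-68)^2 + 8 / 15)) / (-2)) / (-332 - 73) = 138736 / 6075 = 22.84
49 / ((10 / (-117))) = -573.30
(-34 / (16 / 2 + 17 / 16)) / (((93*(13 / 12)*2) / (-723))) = 13.46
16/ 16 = 1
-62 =-62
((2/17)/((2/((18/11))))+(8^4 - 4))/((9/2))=510148/561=909.35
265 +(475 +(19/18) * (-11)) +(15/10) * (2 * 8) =13543/18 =752.39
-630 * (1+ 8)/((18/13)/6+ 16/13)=-73710/19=-3879.47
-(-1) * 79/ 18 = 79/ 18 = 4.39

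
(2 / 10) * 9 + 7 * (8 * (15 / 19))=4371 / 95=46.01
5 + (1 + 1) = 7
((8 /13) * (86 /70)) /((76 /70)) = 0.70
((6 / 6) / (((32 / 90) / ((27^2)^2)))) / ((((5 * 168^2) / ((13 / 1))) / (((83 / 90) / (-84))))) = -21237957 / 14049280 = -1.51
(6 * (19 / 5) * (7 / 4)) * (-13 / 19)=-273 / 10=-27.30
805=805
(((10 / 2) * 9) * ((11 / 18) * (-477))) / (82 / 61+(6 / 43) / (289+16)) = -344072025 / 35272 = -9754.82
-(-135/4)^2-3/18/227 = -12411233/10896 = -1139.06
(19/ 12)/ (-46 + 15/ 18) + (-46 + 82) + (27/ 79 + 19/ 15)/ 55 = 1271489327/ 35324850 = 35.99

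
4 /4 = 1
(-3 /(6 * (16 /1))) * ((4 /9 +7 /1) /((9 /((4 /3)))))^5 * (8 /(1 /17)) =-5875744465664 /847288609443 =-6.93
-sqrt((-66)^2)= -66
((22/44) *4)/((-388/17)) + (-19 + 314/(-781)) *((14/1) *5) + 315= -158064107/151514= -1043.23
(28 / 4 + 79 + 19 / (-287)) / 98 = 24663 / 28126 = 0.88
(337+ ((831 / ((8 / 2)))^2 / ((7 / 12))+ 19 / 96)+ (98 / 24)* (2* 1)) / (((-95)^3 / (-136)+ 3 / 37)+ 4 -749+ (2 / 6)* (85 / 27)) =848342916891 / 63458012884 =13.37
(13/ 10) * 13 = 169/ 10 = 16.90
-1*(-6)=6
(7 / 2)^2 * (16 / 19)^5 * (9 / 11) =115605504 / 27237089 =4.24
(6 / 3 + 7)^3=729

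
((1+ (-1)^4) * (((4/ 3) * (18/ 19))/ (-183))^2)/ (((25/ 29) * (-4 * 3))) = -928/ 100746075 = -0.00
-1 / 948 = -0.00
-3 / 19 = -0.16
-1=-1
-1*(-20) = 20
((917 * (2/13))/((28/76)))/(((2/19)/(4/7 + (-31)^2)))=3497974.96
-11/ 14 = -0.79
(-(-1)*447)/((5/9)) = 4023/5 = 804.60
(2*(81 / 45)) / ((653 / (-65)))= -234 / 653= -0.36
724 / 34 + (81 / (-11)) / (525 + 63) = 780013 / 36652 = 21.28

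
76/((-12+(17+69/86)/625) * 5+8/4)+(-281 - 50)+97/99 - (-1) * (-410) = -15215858626/20524977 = -741.33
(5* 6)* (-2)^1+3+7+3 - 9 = -56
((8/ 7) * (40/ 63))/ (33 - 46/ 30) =200/ 8673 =0.02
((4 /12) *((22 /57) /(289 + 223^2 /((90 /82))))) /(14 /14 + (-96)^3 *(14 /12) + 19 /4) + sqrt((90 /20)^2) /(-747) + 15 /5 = 7999870779940925 /2671989033141662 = 2.99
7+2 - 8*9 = -63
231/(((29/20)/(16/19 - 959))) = -84107100/551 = -152644.46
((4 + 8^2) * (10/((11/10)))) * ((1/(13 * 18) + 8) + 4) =9550600/1287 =7420.82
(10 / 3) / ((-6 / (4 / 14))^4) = 10 / 583443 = 0.00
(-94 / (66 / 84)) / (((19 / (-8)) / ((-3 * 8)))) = -1208.96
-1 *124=-124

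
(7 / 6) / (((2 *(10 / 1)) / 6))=7 / 20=0.35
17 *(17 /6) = 289 /6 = 48.17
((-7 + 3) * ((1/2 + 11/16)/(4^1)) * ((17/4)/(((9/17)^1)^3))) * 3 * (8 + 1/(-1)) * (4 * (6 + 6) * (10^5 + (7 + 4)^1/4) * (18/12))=-5142869665.77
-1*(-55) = 55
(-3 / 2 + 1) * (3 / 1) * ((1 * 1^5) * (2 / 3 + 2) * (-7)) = 28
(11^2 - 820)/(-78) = 233/26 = 8.96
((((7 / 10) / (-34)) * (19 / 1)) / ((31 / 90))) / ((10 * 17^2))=-1197 / 3046060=-0.00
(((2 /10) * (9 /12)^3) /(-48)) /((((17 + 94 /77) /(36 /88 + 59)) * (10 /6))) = -247023 /71833600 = -0.00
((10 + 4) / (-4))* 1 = -3.50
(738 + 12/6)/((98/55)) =20350/49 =415.31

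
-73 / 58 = -1.26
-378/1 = -378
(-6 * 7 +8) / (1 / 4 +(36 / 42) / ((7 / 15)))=-6664 / 409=-16.29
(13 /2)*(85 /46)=1105 /92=12.01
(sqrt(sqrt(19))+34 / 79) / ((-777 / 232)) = -232 * 19^(1 / 4) / 777-7888 / 61383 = -0.75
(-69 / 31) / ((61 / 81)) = -5589 / 1891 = -2.96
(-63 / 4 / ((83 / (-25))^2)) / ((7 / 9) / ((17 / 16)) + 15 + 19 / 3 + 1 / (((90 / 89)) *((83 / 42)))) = -30121875 / 475693916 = -0.06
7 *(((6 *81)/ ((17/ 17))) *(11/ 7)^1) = 5346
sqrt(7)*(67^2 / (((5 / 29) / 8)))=1041448*sqrt(7) / 5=551082.48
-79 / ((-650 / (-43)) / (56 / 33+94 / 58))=-17.34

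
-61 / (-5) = 61 / 5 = 12.20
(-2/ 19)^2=4/ 361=0.01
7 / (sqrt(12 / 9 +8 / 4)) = 7 * sqrt(30) / 10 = 3.83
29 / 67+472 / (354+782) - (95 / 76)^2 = -54357 / 76112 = -0.71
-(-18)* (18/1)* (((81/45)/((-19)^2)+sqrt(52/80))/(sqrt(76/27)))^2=19683* sqrt(65)/171475+18526490343/247609900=75.75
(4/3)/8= 1/6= 0.17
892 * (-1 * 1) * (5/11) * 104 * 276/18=-21336640/33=-646564.85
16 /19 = 0.84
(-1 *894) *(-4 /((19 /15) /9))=25408.42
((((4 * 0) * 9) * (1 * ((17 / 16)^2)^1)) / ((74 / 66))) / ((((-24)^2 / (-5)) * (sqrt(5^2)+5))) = 0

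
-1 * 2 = -2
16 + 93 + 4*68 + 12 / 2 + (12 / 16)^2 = 6201 / 16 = 387.56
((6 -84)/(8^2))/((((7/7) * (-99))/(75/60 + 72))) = 3809/4224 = 0.90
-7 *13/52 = -7/4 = -1.75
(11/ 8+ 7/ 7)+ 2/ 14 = 141/ 56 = 2.52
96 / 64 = 3 / 2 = 1.50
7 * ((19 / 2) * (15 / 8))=1995 / 16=124.69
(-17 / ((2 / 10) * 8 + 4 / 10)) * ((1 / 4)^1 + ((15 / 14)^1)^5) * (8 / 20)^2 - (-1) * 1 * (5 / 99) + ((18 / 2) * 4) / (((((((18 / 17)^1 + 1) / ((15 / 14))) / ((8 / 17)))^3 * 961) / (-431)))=-10955164196371 / 4477203284400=-2.45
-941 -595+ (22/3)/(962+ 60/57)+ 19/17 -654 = -1021326764/466599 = -2188.87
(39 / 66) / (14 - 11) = 13 / 66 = 0.20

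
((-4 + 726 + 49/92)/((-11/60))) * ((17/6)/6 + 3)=-3776875/276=-13684.33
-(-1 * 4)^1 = 4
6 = 6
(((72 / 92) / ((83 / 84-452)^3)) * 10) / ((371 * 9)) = -338688 / 13256704510280675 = -0.00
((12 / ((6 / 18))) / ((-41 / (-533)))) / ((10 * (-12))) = -39 / 10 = -3.90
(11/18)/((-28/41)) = -451/504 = -0.89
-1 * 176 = -176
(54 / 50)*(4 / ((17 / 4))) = 432 / 425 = 1.02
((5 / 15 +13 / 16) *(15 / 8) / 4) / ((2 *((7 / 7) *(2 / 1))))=275 / 2048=0.13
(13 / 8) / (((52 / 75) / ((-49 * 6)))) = -11025 / 16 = -689.06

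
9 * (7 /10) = 63 /10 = 6.30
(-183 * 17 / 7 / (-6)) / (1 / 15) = 15555 / 14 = 1111.07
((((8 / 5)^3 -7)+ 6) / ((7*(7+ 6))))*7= 387 / 1625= 0.24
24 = 24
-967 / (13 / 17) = -16439 / 13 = -1264.54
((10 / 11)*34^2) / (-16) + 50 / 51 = -72595 / 1122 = -64.70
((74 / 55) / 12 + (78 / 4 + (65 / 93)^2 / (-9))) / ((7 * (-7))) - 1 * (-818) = 24502504399 / 29968785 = 817.60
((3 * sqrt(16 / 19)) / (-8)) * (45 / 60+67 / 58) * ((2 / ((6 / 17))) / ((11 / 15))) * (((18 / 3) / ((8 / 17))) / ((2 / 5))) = -14370525 * sqrt(19) / 387904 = -161.48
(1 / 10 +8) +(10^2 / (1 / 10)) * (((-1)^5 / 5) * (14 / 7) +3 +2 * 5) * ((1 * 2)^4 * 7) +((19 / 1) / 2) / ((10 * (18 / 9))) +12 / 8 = 56448403 / 40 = 1411210.08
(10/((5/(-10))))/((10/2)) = -4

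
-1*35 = -35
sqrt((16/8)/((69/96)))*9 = 72*sqrt(23)/23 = 15.01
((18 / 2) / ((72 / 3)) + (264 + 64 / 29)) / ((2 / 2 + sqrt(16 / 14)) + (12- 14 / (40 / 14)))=175336245 / 5234732- 1546175*sqrt(14) / 1308683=29.07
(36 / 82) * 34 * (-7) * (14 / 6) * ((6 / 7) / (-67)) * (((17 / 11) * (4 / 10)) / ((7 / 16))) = 665856 / 151085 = 4.41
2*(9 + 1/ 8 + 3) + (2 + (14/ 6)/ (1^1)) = 28.58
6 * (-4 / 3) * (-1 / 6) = 4 / 3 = 1.33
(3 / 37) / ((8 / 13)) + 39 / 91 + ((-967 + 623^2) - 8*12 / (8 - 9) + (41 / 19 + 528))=15266466259 / 39368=387788.72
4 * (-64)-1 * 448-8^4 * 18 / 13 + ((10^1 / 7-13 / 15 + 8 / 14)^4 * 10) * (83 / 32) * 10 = -1252536841 / 210600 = -5947.47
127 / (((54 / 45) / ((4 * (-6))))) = -2540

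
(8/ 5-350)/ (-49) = 7.11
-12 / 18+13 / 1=37 / 3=12.33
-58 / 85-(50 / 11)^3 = -10702198 / 113135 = -94.60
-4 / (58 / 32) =-64 / 29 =-2.21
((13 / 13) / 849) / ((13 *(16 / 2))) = 1 / 88296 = 0.00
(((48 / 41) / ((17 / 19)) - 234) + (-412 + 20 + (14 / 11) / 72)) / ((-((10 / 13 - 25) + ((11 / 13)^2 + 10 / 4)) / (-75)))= 728463857225 / 326752206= 2229.41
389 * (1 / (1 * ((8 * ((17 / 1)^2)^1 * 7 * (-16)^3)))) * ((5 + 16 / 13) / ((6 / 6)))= -31509 / 861765632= -0.00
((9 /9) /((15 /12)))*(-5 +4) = -4 /5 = -0.80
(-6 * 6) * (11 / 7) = -396 / 7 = -56.57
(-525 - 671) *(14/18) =-8372/9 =-930.22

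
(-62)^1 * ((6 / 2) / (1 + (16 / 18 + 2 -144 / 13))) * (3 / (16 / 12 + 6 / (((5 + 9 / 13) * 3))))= 46.08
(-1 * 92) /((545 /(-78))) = 7176 /545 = 13.17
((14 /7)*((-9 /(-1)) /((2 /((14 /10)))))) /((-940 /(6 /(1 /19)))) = -3591 /2350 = -1.53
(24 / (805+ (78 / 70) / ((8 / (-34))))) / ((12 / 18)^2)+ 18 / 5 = 2054466 / 560185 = 3.67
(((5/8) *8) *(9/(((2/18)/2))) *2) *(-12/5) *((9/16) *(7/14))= -2187/2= -1093.50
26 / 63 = 0.41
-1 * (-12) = 12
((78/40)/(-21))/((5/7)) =-13/100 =-0.13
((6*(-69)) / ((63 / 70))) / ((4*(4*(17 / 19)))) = -2185 / 68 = -32.13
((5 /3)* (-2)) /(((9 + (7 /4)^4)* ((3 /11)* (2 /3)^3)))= -2.24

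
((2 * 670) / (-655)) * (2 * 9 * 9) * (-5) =217080 / 131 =1657.10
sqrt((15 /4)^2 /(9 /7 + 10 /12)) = 15*sqrt(3738) /356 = 2.58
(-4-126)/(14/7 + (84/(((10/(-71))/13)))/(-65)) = -1625/1516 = -1.07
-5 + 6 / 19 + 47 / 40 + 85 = 61933 / 760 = 81.49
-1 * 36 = -36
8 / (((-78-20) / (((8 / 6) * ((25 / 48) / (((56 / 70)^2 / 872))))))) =-68125 / 882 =-77.24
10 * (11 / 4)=27.50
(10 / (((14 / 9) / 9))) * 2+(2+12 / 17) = 14092 / 119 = 118.42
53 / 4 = 13.25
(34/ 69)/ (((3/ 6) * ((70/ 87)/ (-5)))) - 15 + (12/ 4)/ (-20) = -68503/ 3220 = -21.27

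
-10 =-10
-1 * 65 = -65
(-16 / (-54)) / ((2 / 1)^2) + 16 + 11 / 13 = 5939 / 351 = 16.92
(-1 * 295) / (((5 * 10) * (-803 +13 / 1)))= 59 / 7900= 0.01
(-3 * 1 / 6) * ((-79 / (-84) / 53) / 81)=-0.00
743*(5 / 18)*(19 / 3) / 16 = 70585 / 864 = 81.70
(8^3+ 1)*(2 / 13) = 1026 / 13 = 78.92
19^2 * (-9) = -3249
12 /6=2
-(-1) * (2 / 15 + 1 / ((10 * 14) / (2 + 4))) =37 / 210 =0.18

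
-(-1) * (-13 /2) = -13 /2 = -6.50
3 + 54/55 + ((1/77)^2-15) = -326629/29645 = -11.02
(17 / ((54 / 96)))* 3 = 272 / 3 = 90.67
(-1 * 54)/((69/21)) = -378/23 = -16.43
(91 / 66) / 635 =91 / 41910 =0.00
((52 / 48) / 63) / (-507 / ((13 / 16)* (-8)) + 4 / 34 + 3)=221 / 1042524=0.00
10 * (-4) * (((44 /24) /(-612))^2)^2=-73205 /22725879685632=-0.00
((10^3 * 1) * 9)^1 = 9000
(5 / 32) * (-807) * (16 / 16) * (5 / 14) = -20175 / 448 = -45.03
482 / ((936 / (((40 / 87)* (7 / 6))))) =8435 / 30537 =0.28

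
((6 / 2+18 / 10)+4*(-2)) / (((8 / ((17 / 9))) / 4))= -136 / 45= -3.02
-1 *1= -1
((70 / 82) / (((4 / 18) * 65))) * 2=63 / 533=0.12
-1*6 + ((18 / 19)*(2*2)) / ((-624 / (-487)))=-1503 / 494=-3.04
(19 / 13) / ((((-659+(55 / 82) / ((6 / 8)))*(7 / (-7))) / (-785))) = -1834545 / 1052311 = -1.74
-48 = -48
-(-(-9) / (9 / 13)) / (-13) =1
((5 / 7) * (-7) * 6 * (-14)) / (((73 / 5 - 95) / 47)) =-16450 / 67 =-245.52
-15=-15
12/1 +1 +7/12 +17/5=1019/60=16.98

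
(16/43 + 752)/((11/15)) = 485280/473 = 1025.96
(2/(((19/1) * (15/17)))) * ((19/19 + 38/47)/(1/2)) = 1156/2679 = 0.43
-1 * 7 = -7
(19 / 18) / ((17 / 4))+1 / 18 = 31 / 102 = 0.30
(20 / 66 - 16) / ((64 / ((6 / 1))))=-259 / 176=-1.47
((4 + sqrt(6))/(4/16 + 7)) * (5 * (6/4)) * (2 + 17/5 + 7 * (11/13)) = 4416 * sqrt(6)/377 + 17664/377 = 75.55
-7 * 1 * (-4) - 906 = -878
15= 15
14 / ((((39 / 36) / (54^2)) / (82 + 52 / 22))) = 454616064 / 143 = 3179133.31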